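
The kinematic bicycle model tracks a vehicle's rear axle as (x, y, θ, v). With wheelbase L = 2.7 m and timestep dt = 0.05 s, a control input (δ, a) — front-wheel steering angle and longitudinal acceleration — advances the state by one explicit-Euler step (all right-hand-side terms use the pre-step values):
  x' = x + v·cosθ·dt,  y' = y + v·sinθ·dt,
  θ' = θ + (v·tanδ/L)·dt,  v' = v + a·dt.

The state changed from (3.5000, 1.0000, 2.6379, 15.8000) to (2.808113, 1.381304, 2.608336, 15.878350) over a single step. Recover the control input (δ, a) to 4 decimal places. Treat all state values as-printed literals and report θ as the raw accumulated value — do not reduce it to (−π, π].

δ = -0.1007, a = 1.5670

a = (v'−v)/dt = (0.078350)/0.05 = 1.5670
Δθ = θ'−θ = -0.029564;  (v·dt/L) = 15.8000·0.05/2.7 = 0.292593
tan δ = Δθ·L/(v·dt) = -0.101042  →  δ = -0.1007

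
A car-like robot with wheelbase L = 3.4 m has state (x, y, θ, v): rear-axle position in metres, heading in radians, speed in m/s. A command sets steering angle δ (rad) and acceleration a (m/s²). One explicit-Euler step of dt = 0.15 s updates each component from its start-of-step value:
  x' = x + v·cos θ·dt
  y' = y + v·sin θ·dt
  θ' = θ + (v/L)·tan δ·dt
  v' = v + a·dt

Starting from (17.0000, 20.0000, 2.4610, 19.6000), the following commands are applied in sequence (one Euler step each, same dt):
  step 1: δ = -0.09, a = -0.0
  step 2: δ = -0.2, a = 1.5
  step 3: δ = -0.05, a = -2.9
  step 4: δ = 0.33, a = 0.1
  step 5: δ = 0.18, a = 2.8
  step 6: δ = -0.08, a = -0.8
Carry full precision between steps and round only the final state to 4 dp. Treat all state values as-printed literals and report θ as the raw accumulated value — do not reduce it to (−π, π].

(4.3649, 32.0163, 2.5426, 19.7050)

after step 1 (δ=-0.09, a=-0.0): (14.715032, 21.850006, 2.382966, 19.600000)
after step 2 (δ=-0.2, a=1.5): (12.581235, 23.872507, 2.207681, 19.825000)
after step 3 (δ=-0.05, a=-2.9): (10.812765, 26.263260, 2.163913, 19.390000)
after step 4 (δ=0.33, a=0.1): (9.187064, 28.674996, 2.456923, 19.405000)
after step 5 (δ=0.18, a=2.8): (6.932316, 30.515805, 2.612708, 19.825000)
after step 6 (δ=-0.08, a=-0.8): (4.364869, 32.016273, 2.542587, 19.705000)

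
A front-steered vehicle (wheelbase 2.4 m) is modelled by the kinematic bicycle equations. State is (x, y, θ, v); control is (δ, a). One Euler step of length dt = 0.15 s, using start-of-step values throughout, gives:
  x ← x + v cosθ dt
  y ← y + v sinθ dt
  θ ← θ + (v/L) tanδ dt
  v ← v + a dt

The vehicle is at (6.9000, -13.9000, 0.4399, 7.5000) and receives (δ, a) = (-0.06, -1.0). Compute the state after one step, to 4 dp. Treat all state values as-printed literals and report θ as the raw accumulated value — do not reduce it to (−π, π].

(7.9179, -13.4209, 0.4117, 7.3500)

x' = 6.9000 + 7.5000·cos(0.4399)·0.15 = 7.9179
y' = -13.9000 + 7.5000·sin(0.4399)·0.15 = -13.4209
θ' = 0.4399 + (7.5000/2.4)·tan(-0.06)·0.15 = 0.4117
v' = 7.5000 − 1.0000·0.15 = 7.3500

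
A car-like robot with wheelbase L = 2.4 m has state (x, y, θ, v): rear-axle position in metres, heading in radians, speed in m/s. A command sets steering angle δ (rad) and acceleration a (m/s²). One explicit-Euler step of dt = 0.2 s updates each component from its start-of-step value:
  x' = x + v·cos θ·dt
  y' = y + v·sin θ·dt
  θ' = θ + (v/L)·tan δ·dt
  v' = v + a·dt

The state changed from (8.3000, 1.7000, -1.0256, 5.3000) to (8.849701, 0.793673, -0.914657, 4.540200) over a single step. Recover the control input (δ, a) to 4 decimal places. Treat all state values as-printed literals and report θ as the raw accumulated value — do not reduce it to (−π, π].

a = (v'−v)/dt = (-0.759800)/0.2 = -3.7990
Δθ = θ'−θ = 0.110943;  (v·dt/L) = 5.3000·0.2/2.4 = 0.441667
tan δ = Δθ·L/(v·dt) = 0.251192  →  δ = 0.2461

δ = 0.2461, a = -3.7990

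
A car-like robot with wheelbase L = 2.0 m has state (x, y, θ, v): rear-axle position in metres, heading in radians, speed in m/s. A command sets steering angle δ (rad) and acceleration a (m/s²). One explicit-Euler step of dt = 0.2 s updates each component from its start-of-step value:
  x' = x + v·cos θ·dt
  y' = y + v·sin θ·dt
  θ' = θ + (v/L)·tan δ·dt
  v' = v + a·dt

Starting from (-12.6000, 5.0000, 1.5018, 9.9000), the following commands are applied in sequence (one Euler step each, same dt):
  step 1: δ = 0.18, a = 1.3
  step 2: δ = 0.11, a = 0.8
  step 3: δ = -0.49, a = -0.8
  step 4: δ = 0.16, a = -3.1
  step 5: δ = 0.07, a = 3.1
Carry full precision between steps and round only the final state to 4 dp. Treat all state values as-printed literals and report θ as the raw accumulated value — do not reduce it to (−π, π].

(-12.1834, 14.8144, 1.4746, 10.1600)

after step 1 (δ=0.18, a=1.3): (-12.463496, 6.975289, 1.681950, 10.160000)
after step 2 (δ=0.11, a=0.8): (-12.688895, 8.994749, 1.794163, 10.320000)
after step 3 (δ=-0.49, a=-0.8): (-13.146099, 11.007474, 1.243706, 10.160000)
after step 4 (δ=0.16, a=-3.1): (-12.493240, 12.931740, 1.407668, 9.540000)
after step 5 (δ=0.07, a=3.1): (-12.183370, 14.814409, 1.474557, 10.160000)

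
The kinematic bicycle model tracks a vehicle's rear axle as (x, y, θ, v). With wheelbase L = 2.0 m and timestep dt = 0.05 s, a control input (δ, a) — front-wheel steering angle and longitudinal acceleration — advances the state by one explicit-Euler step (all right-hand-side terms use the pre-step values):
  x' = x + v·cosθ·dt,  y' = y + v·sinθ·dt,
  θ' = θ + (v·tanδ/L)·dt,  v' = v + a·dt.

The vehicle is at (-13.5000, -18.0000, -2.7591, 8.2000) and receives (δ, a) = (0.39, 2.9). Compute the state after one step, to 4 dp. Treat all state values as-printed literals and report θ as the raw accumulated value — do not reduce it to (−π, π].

x' = -13.5000 + 8.2000·cos(-2.7591)·0.05 = -13.8804
y' = -18.0000 + 8.2000·sin(-2.7591)·0.05 = -18.1530
θ' = -2.7591 + (8.2000/2.0)·tan(0.39)·0.05 = -2.6748
v' = 8.2000 + 2.9000·0.05 = 8.3450

(-13.8804, -18.1530, -2.6748, 8.3450)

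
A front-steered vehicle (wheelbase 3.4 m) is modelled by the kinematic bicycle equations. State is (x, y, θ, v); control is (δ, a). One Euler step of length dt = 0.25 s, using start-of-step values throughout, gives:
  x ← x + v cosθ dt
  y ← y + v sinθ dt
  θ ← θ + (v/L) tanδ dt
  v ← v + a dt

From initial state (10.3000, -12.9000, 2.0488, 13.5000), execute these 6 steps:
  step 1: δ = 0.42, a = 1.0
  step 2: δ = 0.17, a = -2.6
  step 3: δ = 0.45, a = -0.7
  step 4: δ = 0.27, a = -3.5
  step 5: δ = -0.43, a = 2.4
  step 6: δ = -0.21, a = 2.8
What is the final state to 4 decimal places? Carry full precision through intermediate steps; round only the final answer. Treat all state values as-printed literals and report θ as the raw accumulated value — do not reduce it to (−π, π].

after step 1 (δ=0.42, a=1.0): (8.747475, -9.903287, 2.492089, 13.750000)
after step 2 (δ=0.17, a=-2.6): (6.009904, -7.824317, 2.665639, 13.100000)
after step 3 (δ=0.45, a=-0.7): (3.098900, -6.323757, 3.130935, 12.925000)
after step 4 (δ=0.27, a=-3.5): (-0.132166, -6.289319, 3.393957, 12.050000)
after step 5 (δ=-0.43, a=2.4): (-3.049245, -7.041522, 2.987605, 12.650000)
after step 6 (δ=-0.21, a=2.8): (-6.174324, -6.556458, 2.789351, 13.350000)

(-6.1743, -6.5565, 2.7894, 13.3500)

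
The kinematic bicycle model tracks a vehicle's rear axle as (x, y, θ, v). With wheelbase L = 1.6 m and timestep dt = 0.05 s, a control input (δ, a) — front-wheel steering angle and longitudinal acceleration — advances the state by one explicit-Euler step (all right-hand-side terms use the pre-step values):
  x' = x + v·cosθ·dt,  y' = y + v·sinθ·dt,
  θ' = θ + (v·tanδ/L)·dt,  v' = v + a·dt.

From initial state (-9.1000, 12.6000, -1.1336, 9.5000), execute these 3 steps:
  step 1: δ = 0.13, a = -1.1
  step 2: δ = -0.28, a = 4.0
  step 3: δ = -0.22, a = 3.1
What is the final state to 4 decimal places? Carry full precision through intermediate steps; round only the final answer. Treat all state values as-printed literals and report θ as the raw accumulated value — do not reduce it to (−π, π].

after step 1 (δ=0.13, a=-1.1): (-8.898884, 12.169677, -1.094787, 9.445000)
after step 2 (δ=-0.28, a=4.0): (-8.682483, 11.749927, -1.179661, 9.645000)
after step 3 (δ=-0.22, a=3.1): (-8.498631, 11.304098, -1.247061, 9.800000)

(-8.4986, 11.3041, -1.2471, 9.8000)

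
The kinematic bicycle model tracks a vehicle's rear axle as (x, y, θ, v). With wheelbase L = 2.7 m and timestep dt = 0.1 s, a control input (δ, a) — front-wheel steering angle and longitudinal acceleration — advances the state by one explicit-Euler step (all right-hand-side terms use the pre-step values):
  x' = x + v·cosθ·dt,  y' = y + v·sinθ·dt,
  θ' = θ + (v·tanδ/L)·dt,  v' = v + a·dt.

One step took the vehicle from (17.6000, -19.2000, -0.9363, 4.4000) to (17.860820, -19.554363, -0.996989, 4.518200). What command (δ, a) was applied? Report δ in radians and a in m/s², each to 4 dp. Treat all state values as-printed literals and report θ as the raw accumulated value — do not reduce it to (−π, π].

δ = -0.3565, a = 1.1820

a = (v'−v)/dt = (0.118200)/0.1 = 1.1820
Δθ = θ'−θ = -0.060689;  (v·dt/L) = 4.4000·0.1/2.7 = 0.162963
tan δ = Δθ·L/(v·dt) = -0.372410  →  δ = -0.3565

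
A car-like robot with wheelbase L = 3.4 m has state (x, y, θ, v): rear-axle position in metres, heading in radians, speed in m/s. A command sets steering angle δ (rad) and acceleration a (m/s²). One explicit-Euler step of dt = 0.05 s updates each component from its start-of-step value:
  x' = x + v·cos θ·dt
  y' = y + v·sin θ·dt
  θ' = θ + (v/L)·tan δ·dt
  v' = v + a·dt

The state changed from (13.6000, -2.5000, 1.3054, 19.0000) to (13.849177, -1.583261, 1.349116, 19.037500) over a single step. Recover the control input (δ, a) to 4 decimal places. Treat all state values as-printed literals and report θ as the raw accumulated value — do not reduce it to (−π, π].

δ = 0.1552, a = 0.7500

a = (v'−v)/dt = (0.037500)/0.05 = 0.7500
Δθ = θ'−θ = 0.043716;  (v·dt/L) = 19.0000·0.05/3.4 = 0.279412
tan δ = Δθ·L/(v·dt) = 0.156457  →  δ = 0.1552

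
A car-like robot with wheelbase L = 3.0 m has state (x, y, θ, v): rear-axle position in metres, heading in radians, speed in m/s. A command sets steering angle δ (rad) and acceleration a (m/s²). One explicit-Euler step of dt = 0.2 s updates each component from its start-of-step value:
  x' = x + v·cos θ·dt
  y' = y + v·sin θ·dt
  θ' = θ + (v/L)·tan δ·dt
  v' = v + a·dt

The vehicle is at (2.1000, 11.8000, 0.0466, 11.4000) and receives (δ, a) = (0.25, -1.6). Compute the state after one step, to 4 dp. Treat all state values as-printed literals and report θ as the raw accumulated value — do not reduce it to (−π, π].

x' = 2.1000 + 11.4000·cos(0.0466)·0.2 = 4.3775
y' = 11.8000 + 11.4000·sin(0.0466)·0.2 = 11.9062
θ' = 0.0466 + (11.4000/3.0)·tan(0.25)·0.2 = 0.2407
v' = 11.4000 − 1.6000·0.2 = 11.0800

(4.3775, 11.9062, 0.2407, 11.0800)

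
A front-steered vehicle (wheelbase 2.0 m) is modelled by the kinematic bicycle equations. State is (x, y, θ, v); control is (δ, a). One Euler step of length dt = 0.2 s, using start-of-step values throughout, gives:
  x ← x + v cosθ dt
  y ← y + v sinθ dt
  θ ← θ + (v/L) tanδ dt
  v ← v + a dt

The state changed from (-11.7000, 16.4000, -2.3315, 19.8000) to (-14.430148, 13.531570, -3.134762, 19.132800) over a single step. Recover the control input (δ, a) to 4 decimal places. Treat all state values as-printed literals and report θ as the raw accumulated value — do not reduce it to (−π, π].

δ = -0.3854, a = -3.3360

a = (v'−v)/dt = (-0.667200)/0.2 = -3.3360
Δθ = θ'−θ = -0.803262;  (v·dt/L) = 19.8000·0.2/2.0 = 1.980000
tan δ = Δθ·L/(v·dt) = -0.405688  →  δ = -0.3854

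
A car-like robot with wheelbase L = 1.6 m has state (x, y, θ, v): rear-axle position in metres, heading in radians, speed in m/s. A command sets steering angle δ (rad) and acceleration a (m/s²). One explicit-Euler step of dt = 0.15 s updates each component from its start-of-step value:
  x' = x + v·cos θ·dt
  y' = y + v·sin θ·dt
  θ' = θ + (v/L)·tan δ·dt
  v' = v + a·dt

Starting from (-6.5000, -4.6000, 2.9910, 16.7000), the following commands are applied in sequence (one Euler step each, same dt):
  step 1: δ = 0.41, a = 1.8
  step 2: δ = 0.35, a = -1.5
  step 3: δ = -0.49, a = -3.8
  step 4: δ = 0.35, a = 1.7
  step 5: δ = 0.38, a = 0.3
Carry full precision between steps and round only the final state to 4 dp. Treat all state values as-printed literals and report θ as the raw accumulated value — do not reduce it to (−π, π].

(-16.2938, -10.2293, 4.5836, 16.4750)

after step 1 (δ=0.41, a=1.8): (-8.976649, -4.224190, 3.671469, 16.970000)
after step 2 (δ=0.35, a=-1.5): (-11.173083, -5.510754, 4.252207, 16.745000)
after step 3 (δ=-0.49, a=-3.8): (-12.288579, -7.761211, 3.414871, 16.175000)
after step 4 (δ=0.35, a=1.7): (-14.624794, -8.416031, 3.968402, 16.430000)
after step 5 (δ=0.38, a=0.3): (-16.293819, -10.229347, 4.583623, 16.475000)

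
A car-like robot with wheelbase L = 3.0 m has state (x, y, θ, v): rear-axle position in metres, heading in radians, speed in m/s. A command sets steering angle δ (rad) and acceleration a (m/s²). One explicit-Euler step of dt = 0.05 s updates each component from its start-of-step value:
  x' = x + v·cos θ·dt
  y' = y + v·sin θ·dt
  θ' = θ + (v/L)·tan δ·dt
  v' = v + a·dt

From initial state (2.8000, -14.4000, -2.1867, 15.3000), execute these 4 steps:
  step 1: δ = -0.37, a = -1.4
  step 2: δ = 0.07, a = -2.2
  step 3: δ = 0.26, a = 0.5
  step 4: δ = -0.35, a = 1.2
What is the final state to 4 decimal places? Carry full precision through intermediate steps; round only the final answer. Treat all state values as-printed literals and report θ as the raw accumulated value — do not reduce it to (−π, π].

after step 1 (δ=-0.37, a=-1.4): (2.358062, -15.024433, -2.285605, 15.230000)
after step 2 (δ=0.07, a=-2.2): (1.858920, -15.599532, -2.267808, 15.120000)
after step 3 (δ=0.26, a=0.5): (1.373621, -16.179205, -2.200770, 15.145000)
after step 4 (δ=-0.35, a=1.2): (0.927507, -16.791096, -2.292910, 15.205000)

(0.9275, -16.7911, -2.2929, 15.2050)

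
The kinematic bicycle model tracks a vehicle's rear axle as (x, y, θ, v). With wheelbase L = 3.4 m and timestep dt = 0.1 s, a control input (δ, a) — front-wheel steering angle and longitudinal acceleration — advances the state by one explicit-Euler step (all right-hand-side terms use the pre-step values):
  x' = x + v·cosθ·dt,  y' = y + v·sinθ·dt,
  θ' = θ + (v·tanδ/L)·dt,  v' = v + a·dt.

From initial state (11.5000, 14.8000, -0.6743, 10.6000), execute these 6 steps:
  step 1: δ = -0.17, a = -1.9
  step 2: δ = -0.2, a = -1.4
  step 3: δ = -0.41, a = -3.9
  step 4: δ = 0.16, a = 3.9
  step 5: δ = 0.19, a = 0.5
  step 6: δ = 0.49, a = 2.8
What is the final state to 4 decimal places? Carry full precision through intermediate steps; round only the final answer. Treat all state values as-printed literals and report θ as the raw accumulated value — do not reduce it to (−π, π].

after step 1 (δ=-0.17, a=-1.9): (12.328013, 14.138188, -0.727817, 10.410000)
after step 2 (δ=-0.2, a=-1.4): (13.105253, 13.445672, -0.789882, 10.270000)
after step 3 (δ=-0.41, a=-3.9): (13.828189, 12.716225, -0.921166, 9.880000)
after step 4 (δ=0.16, a=3.9): (14.425822, 11.929474, -0.874271, 10.270000)
after step 5 (δ=0.19, a=0.5): (15.084701, 11.141687, -0.816179, 10.320000)
after step 6 (δ=0.49, a=2.8): (15.791631, 10.389840, -0.654280, 10.600000)

(15.7916, 10.3898, -0.6543, 10.6000)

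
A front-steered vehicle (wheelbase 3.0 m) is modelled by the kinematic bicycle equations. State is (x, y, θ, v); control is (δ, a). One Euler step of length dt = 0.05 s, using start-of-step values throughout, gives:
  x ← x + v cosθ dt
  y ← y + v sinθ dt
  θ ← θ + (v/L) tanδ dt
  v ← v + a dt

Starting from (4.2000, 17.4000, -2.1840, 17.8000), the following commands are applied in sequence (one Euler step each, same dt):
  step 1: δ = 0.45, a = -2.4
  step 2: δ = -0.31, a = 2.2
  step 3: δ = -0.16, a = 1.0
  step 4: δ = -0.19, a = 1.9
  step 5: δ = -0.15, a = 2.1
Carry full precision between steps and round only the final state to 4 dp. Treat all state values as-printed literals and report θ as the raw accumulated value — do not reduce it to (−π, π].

after step 1 (δ=0.45, a=-2.4): (3.687814, 16.672150, -2.040694, 17.680000)
after step 2 (δ=-0.31, a=2.2): (3.287543, 15.883963, -2.135084, 17.790000)
after step 3 (δ=-0.16, a=1.0): (2.811826, 15.132362, -2.182933, 17.840000)
after step 4 (δ=-0.19, a=1.9): (2.299268, 14.402329, -2.240116, 17.935000)
after step 5 (δ=-0.15, a=2.1): (1.742877, 13.699058, -2.285292, 18.040000)

(1.7429, 13.6991, -2.2853, 18.0400)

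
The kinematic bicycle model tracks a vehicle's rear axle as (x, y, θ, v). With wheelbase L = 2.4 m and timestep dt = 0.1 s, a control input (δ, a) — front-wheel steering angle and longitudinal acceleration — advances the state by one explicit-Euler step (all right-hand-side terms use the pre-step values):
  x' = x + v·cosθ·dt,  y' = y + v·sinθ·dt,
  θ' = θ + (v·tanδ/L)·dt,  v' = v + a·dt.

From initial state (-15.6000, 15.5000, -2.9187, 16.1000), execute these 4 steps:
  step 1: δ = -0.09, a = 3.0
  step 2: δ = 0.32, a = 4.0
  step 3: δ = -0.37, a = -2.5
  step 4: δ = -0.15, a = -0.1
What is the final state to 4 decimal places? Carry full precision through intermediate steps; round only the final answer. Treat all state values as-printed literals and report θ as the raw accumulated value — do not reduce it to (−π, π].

after step 1 (δ=-0.09, a=3.0): (-17.170172, 15.144107, -2.979239, 16.400000)
after step 2 (δ=0.32, a=4.0): (-18.788605, 14.879014, -2.752789, 16.800000)
after step 3 (δ=-0.37, a=-2.5): (-20.343215, 14.242157, -3.024293, 16.550000)
after step 4 (δ=-0.15, a=-0.1): (-21.986843, 14.048472, -3.128514, 16.540000)

(-21.9868, 14.0485, -3.1285, 16.5400)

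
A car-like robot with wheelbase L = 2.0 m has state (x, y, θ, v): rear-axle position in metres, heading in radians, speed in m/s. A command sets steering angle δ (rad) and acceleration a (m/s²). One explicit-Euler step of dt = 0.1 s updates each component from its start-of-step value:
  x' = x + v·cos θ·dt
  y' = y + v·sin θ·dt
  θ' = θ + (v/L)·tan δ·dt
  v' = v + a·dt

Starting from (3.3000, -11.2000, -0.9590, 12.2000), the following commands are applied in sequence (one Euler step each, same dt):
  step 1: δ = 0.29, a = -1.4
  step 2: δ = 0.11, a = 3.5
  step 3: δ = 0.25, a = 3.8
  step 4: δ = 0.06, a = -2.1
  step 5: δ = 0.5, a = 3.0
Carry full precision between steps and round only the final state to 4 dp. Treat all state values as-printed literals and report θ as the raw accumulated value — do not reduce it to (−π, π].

(7.9863, -15.1421, -0.1699, 12.8800)

after step 1 (δ=0.29, a=-1.4): (4.000693, -12.198714, -0.776968, 12.060000)
after step 2 (δ=0.11, a=3.5): (4.860623, -13.044265, -0.710369, 12.410000)
after step 3 (δ=0.25, a=3.8): (5.801451, -13.853539, -0.551930, 12.790000)
after step 4 (δ=0.06, a=-2.1): (6.890538, -14.524158, -0.513514, 12.580000)
after step 5 (δ=0.5, a=3.0): (7.986286, -15.142139, -0.169889, 12.880000)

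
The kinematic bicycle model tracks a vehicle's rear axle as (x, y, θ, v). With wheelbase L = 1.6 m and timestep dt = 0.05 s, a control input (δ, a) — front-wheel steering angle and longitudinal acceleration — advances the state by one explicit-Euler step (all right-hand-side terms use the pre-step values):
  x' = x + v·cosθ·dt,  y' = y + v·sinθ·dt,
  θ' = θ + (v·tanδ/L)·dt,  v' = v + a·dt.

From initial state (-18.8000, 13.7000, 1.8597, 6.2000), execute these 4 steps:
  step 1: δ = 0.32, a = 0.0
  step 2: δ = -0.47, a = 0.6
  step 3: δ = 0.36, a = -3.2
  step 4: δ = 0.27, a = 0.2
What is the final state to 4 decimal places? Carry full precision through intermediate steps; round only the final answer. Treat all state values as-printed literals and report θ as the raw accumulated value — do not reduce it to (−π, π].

after step 1 (δ=0.32, a=0.0): (-18.888319, 13.997153, 1.923907, 6.200000)
after step 2 (δ=-0.47, a=0.6): (-18.995523, 14.288026, 1.825488, 6.230000)
after step 3 (δ=0.36, a=-3.2): (-19.074005, 14.589477, 1.898769, 6.070000)
after step 4 (δ=0.27, a=0.2): (-19.171769, 14.876800, 1.951267, 6.080000)

(-19.1718, 14.8768, 1.9513, 6.0800)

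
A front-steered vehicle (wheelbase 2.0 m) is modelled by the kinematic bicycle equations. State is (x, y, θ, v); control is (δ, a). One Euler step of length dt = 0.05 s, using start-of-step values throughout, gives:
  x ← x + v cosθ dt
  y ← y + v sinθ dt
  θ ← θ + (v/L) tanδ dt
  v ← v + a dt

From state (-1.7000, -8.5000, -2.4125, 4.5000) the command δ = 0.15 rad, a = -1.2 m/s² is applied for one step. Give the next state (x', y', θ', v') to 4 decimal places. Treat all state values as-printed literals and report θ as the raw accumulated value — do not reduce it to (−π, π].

x' = -1.7000 + 4.5000·cos(-2.4125)·0.05 = -1.8678
y' = -8.5000 + 4.5000·sin(-2.4125)·0.05 = -8.6499
θ' = -2.4125 + (4.5000/2.0)·tan(0.15)·0.05 = -2.3955
v' = 4.5000 − 1.2000·0.05 = 4.4400

(-1.8678, -8.6499, -2.3955, 4.4400)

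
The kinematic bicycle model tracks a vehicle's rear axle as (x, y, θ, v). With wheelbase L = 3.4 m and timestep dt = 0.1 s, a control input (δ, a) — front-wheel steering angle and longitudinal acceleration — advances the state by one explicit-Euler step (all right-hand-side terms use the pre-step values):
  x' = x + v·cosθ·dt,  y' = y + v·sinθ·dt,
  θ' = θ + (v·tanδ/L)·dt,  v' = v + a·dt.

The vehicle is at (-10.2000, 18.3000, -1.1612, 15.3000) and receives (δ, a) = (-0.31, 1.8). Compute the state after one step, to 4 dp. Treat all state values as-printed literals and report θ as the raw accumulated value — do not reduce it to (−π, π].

(-9.5907, 16.8966, -1.3053, 15.4800)

x' = -10.2000 + 15.3000·cos(-1.1612)·0.1 = -9.5907
y' = 18.3000 + 15.3000·sin(-1.1612)·0.1 = 16.8966
θ' = -1.1612 + (15.3000/3.4)·tan(-0.31)·0.1 = -1.3053
v' = 15.3000 + 1.8000·0.1 = 15.4800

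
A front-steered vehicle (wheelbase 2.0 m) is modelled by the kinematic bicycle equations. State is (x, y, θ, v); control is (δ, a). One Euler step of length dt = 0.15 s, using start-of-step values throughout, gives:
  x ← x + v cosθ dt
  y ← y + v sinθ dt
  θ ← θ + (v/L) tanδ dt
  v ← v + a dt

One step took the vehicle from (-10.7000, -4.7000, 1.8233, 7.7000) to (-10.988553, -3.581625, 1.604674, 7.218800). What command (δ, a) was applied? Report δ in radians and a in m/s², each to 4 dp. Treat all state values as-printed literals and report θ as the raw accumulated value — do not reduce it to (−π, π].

δ = -0.3619, a = -3.2080

a = (v'−v)/dt = (-0.481200)/0.15 = -3.2080
Δθ = θ'−θ = -0.218626;  (v·dt/L) = 7.7000·0.15/2.0 = 0.577500
tan δ = Δθ·L/(v·dt) = -0.378573  →  δ = -0.3619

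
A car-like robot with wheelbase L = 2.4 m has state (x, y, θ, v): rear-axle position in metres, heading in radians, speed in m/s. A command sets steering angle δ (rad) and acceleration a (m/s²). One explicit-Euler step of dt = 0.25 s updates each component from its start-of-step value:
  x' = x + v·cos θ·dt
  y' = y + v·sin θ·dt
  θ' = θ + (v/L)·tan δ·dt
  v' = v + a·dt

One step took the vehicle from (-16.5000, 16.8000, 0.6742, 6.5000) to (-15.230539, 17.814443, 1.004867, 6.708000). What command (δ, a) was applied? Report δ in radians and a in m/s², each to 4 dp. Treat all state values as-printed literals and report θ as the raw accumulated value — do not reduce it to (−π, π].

δ = 0.4543, a = 0.8320

a = (v'−v)/dt = (0.208000)/0.25 = 0.8320
Δθ = θ'−θ = 0.330667;  (v·dt/L) = 6.5000·0.25/2.4 = 0.677083
tan δ = Δθ·L/(v·dt) = 0.488370  →  δ = 0.4543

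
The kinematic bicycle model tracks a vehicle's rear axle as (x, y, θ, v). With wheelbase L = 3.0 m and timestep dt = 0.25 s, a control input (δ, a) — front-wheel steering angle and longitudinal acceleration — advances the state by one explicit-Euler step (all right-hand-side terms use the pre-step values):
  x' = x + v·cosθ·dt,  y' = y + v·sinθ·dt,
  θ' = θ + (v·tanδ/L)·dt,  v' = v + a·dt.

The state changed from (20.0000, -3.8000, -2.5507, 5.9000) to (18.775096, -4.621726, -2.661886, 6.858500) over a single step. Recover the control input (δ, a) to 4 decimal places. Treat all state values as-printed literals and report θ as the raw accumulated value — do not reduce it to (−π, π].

δ = -0.2224, a = 3.8340

a = (v'−v)/dt = (0.958500)/0.25 = 3.8340
Δθ = θ'−θ = -0.111186;  (v·dt/L) = 5.9000·0.25/3.0 = 0.491667
tan δ = Δθ·L/(v·dt) = -0.226141  →  δ = -0.2224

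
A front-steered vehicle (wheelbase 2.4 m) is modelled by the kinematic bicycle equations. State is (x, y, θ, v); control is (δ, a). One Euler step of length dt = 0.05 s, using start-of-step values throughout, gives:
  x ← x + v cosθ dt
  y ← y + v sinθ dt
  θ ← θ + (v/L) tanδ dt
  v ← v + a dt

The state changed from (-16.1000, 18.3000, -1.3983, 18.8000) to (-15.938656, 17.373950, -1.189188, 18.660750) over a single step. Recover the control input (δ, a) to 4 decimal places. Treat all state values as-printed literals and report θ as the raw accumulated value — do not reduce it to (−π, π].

a = (v'−v)/dt = (-0.139250)/0.05 = -2.7850
Δθ = θ'−θ = 0.209112;  (v·dt/L) = 18.8000·0.05/2.4 = 0.391667
tan δ = Δθ·L/(v·dt) = 0.533903  →  δ = 0.4904

δ = 0.4904, a = -2.7850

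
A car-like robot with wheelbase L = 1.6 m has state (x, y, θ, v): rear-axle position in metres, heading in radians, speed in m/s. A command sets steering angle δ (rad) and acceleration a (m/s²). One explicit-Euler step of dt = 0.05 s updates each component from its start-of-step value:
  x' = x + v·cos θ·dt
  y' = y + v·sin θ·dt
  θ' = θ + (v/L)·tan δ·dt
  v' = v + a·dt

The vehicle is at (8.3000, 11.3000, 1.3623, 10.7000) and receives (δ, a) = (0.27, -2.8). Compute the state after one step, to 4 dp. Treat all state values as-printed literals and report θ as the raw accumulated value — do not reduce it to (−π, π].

x' = 8.3000 + 10.7000·cos(1.3623)·0.05 = 8.4107
y' = 11.3000 + 10.7000·sin(1.3623)·0.05 = 11.8234
θ' = 1.3623 + (10.7000/1.6)·tan(0.27)·0.05 = 1.4548
v' = 10.7000 − 2.8000·0.05 = 10.5600

(8.4107, 11.8234, 1.4548, 10.5600)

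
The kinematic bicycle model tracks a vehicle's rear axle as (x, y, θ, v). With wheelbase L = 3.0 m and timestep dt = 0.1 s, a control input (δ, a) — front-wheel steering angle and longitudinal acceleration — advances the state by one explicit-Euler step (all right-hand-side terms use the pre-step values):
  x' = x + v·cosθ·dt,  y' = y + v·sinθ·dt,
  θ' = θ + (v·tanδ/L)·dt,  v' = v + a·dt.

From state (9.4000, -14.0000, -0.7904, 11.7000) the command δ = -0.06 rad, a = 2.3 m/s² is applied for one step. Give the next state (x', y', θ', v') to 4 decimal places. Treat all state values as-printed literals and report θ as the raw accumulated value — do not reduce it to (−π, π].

(10.2232, -14.8314, -0.8138, 11.9300)

x' = 9.4000 + 11.7000·cos(-0.7904)·0.1 = 10.2232
y' = -14.0000 + 11.7000·sin(-0.7904)·0.1 = -14.8314
θ' = -0.7904 + (11.7000/3.0)·tan(-0.06)·0.1 = -0.8138
v' = 11.7000 + 2.3000·0.1 = 11.9300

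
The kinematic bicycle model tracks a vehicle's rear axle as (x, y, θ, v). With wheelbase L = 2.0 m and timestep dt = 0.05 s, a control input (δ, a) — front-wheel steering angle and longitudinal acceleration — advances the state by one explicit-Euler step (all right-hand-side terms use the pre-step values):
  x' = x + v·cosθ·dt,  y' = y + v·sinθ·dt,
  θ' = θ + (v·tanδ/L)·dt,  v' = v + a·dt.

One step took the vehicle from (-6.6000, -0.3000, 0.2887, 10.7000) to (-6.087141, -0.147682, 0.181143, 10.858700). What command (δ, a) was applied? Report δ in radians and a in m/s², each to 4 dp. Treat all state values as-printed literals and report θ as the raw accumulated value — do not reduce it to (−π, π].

δ = -0.3823, a = 3.1740

a = (v'−v)/dt = (0.158700)/0.05 = 3.1740
Δθ = θ'−θ = -0.107557;  (v·dt/L) = 10.7000·0.05/2.0 = 0.267500
tan δ = Δθ·L/(v·dt) = -0.402082  →  δ = -0.3823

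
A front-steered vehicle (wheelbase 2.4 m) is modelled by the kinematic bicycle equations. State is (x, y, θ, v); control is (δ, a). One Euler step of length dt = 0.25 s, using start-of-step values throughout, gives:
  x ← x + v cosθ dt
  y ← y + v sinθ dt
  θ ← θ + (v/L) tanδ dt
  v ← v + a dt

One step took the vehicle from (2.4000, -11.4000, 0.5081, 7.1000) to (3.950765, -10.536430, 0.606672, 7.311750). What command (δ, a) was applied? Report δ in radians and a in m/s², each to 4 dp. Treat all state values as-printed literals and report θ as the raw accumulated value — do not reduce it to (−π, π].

δ = 0.1325, a = 0.8470

a = (v'−v)/dt = (0.211750)/0.25 = 0.8470
Δθ = θ'−θ = 0.098572;  (v·dt/L) = 7.1000·0.25/2.4 = 0.739583
tan δ = Δθ·L/(v·dt) = 0.133280  →  δ = 0.1325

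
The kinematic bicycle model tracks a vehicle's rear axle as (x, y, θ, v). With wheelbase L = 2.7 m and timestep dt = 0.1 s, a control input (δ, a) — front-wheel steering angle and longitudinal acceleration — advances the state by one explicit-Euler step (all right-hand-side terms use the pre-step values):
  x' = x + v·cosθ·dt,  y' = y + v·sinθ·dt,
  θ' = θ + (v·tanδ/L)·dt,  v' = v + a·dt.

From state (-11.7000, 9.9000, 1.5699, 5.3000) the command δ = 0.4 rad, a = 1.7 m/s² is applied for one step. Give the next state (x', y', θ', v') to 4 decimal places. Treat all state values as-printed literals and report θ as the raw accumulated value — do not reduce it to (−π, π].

x' = -11.7000 + 5.3000·cos(1.5699)·0.1 = -11.6995
y' = 9.9000 + 5.3000·sin(1.5699)·0.1 = 10.4300
θ' = 1.5699 + (5.3000/2.7)·tan(0.4)·0.1 = 1.6529
v' = 5.3000 + 1.7000·0.1 = 5.4700

(-11.6995, 10.4300, 1.6529, 5.4700)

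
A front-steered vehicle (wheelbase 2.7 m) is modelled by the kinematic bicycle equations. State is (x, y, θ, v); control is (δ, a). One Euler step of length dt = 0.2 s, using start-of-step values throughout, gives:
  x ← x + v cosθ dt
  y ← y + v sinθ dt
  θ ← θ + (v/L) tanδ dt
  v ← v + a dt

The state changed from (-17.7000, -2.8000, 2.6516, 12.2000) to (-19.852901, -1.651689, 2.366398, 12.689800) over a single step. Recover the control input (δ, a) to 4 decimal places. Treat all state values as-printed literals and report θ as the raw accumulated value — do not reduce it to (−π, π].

δ = -0.3057, a = 2.4490

a = (v'−v)/dt = (0.489800)/0.2 = 2.4490
Δθ = θ'−θ = -0.285202;  (v·dt/L) = 12.2000·0.2/2.7 = 0.903704
tan δ = Δθ·L/(v·dt) = -0.315592  →  δ = -0.3057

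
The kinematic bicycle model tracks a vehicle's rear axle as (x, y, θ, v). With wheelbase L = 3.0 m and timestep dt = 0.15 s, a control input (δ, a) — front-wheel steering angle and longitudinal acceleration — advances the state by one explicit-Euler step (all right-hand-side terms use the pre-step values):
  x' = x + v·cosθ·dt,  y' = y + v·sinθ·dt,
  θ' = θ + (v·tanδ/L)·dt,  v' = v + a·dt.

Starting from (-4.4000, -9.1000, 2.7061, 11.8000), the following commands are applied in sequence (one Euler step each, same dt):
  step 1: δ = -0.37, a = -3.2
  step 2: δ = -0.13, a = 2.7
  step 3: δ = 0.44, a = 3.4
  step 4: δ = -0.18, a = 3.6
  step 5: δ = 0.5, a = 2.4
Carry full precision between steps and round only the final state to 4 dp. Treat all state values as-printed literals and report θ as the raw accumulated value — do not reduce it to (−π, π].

(-11.8945, -4.2642, 2.9169, 13.1350)

after step 1 (δ=-0.37, a=-3.2): (-6.004792, -8.353313, 2.477261, 11.320000)
after step 2 (δ=-0.13, a=2.7): (-7.341677, -7.306439, 2.403263, 11.725000)
after step 3 (δ=0.44, a=3.4): (-8.642438, -6.122707, 2.679258, 12.235000)
after step 4 (δ=-0.18, a=3.6): (-10.285012, -5.304115, 2.567939, 12.775000)
after step 5 (δ=0.5, a=2.4): (-11.894515, -4.264157, 2.916889, 13.135000)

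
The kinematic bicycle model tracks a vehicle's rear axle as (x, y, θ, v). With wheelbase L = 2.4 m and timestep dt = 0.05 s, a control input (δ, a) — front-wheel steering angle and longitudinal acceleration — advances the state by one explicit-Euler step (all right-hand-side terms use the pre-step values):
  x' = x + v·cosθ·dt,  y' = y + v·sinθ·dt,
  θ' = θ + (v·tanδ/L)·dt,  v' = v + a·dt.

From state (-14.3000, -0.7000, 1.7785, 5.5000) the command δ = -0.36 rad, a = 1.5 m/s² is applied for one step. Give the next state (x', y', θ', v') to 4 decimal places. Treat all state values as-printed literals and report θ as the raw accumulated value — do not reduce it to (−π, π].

(-14.3567, -0.4309, 1.7354, 5.5750)

x' = -14.3000 + 5.5000·cos(1.7785)·0.05 = -14.3567
y' = -0.7000 + 5.5000·sin(1.7785)·0.05 = -0.4309
θ' = 1.7785 + (5.5000/2.4)·tan(-0.36)·0.05 = 1.7354
v' = 5.5000 + 1.5000·0.05 = 5.5750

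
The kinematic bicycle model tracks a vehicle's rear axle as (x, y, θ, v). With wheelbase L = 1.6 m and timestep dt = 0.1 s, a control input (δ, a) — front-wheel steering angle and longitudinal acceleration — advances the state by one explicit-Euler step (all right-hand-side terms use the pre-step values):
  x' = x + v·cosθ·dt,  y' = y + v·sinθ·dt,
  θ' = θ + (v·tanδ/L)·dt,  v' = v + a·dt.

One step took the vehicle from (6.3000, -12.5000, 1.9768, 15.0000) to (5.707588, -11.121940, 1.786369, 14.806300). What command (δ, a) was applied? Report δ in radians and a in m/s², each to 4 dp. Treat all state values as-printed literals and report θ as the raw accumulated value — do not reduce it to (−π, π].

δ = -0.2004, a = -1.9370

a = (v'−v)/dt = (-0.193700)/0.1 = -1.9370
Δθ = θ'−θ = -0.190431;  (v·dt/L) = 15.0000·0.1/1.6 = 0.937500
tan δ = Δθ·L/(v·dt) = -0.203126  →  δ = -0.2004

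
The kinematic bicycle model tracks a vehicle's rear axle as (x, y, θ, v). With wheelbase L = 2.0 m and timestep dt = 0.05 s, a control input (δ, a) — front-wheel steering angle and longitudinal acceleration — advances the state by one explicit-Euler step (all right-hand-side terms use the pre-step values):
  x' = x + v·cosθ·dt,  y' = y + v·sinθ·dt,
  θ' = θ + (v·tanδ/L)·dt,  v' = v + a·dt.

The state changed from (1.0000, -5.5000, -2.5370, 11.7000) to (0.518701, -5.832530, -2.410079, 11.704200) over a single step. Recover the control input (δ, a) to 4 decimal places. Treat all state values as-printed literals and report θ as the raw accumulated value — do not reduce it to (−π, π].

δ = 0.4094, a = 0.0840

a = (v'−v)/dt = (0.004200)/0.05 = 0.0840
Δθ = θ'−θ = 0.126921;  (v·dt/L) = 11.7000·0.05/2.0 = 0.292500
tan δ = Δθ·L/(v·dt) = 0.433918  →  δ = 0.4094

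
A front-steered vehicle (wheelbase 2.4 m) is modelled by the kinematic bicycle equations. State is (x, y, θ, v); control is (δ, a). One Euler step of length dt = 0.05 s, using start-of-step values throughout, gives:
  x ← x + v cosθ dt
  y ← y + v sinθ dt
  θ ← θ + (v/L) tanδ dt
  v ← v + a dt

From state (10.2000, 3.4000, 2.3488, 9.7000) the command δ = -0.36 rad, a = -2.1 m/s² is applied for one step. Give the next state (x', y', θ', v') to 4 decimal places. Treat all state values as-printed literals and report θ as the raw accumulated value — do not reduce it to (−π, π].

(9.8596, 3.7455, 2.2727, 9.5950)

x' = 10.2000 + 9.7000·cos(2.3488)·0.05 = 9.8596
y' = 3.4000 + 9.7000·sin(2.3488)·0.05 = 3.7455
θ' = 2.3488 + (9.7000/2.4)·tan(-0.36)·0.05 = 2.2727
v' = 9.7000 − 2.1000·0.05 = 9.5950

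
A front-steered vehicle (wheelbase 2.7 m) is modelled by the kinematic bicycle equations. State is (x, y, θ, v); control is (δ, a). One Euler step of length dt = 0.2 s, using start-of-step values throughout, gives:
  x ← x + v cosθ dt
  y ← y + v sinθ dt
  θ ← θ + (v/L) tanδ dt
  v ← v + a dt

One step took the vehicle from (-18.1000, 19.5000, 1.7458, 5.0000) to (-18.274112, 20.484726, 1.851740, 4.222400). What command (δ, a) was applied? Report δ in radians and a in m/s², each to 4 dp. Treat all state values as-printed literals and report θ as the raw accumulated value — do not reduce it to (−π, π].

a = (v'−v)/dt = (-0.777600)/0.2 = -3.8880
Δθ = θ'−θ = 0.105940;  (v·dt/L) = 5.0000·0.2/2.7 = 0.370370
tan δ = Δθ·L/(v·dt) = 0.286038  →  δ = 0.2786

δ = 0.2786, a = -3.8880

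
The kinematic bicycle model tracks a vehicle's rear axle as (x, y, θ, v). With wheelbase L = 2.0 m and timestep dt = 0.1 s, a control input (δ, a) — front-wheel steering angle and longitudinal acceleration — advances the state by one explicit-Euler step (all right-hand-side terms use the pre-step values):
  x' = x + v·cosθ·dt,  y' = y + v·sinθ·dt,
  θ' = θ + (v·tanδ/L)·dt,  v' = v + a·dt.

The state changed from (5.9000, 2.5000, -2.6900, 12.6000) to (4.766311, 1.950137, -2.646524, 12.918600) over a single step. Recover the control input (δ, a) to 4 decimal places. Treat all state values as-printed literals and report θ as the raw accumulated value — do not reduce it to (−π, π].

δ = 0.0689, a = 3.1860

a = (v'−v)/dt = (0.318600)/0.1 = 3.1860
Δθ = θ'−θ = 0.043476;  (v·dt/L) = 12.6000·0.1/2.0 = 0.630000
tan δ = Δθ·L/(v·dt) = 0.069010  →  δ = 0.0689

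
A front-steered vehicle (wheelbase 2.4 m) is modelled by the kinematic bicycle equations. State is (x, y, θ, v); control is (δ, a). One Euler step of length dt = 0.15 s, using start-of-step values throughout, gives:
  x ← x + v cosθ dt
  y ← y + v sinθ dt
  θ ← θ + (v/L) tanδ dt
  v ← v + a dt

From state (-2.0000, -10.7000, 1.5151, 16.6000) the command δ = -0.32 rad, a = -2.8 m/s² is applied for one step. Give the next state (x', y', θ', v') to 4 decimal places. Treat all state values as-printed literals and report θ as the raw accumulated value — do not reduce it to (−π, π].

(-1.8614, -8.2139, 1.1713, 16.1800)

x' = -2.0000 + 16.6000·cos(1.5151)·0.15 = -1.8614
y' = -10.7000 + 16.6000·sin(1.5151)·0.15 = -8.2139
θ' = 1.5151 + (16.6000/2.4)·tan(-0.32)·0.15 = 1.1713
v' = 16.6000 − 2.8000·0.15 = 16.1800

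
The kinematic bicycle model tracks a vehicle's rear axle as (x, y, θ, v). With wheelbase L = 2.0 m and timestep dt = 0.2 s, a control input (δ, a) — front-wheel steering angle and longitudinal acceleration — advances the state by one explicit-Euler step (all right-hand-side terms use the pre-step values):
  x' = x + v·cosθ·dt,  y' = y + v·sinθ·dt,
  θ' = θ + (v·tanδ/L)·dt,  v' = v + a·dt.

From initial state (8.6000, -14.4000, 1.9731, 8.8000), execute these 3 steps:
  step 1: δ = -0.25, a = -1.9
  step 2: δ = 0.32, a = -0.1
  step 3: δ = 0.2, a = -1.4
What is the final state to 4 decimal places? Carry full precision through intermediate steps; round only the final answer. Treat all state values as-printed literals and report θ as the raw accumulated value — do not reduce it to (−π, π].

(6.8726, -9.6151, 2.1977, 8.1200)

after step 1 (δ=-0.25, a=-1.9): (7.910891, -12.780516, 1.748399, 8.420000)
after step 2 (δ=0.32, a=-0.1): (7.613378, -11.123005, 2.027429, 8.400000)
after step 3 (δ=0.2, a=-1.4): (6.872618, -9.615134, 2.197705, 8.120000)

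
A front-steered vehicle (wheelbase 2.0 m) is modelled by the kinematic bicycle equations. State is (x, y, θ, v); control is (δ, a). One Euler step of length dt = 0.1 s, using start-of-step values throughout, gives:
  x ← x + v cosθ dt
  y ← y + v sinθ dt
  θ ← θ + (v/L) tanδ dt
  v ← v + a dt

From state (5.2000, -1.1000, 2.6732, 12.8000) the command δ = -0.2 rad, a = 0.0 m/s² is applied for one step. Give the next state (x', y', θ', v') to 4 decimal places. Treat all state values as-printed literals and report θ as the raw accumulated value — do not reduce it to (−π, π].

(4.0579, -0.5221, 2.5435, 12.8000)

x' = 5.2000 + 12.8000·cos(2.6732)·0.1 = 4.0579
y' = -1.1000 + 12.8000·sin(2.6732)·0.1 = -0.5221
θ' = 2.6732 + (12.8000/2.0)·tan(-0.2)·0.1 = 2.5435
v' = 12.8000 + 0.0000·0.1 = 12.8000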